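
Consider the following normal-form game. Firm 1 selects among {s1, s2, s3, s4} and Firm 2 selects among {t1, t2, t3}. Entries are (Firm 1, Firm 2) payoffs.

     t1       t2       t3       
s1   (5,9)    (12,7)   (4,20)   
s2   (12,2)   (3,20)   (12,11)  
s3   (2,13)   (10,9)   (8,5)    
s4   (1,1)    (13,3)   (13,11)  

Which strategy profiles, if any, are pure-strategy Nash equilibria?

Find each player's best response to every opponent strategy; NE are the intersections.
Firm 1's best responses — vs t1: s2 (payoff 12); vs t2: s4 (payoff 13); vs t3: s4 (payoff 13).
Firm 2's best responses — vs s1: t3 (payoff 20); vs s2: t2 (payoff 20); vs s3: t1 (payoff 13); vs s4: t3 (payoff 11).
The only mutual best response is (s4, t3); neither player gains by switching there.

(s4, t3)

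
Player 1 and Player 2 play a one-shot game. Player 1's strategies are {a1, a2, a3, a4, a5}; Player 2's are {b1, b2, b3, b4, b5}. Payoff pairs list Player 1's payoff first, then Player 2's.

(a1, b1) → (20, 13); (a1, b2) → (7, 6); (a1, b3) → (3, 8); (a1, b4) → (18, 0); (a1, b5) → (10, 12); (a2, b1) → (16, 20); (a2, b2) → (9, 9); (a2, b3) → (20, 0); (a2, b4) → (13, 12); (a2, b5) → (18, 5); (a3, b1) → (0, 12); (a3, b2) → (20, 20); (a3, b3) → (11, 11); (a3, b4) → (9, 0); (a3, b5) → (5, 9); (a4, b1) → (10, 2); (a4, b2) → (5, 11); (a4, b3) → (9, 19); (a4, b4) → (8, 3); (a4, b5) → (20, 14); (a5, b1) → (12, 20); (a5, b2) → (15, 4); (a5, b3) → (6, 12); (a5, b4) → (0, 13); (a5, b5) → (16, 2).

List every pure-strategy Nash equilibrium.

Check mutual best responses: a cell is a NE iff neither player can gain by unilaterally deviating.
Player 1's best responses — vs b1: a1 (payoff 20); vs b2: a3 (payoff 20); vs b3: a2 (payoff 20); vs b4: a1 (payoff 18); vs b5: a4 (payoff 20).
Player 2's best responses — vs a1: b1 (payoff 13); vs a2: b1 (payoff 20); vs a3: b2 (payoff 20); vs a4: b3 (payoff 19); vs a5: b1 (payoff 20).
Mutual best responses occur at (a1, b1) and (a3, b2); at each, neither player gains by switching.

(a1, b1) and (a3, b2)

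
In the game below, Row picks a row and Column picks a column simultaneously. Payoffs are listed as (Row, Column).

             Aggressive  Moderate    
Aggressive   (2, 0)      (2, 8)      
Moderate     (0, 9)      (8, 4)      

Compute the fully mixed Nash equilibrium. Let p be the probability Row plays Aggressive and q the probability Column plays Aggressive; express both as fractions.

Each player's mixing probability is pinned down by making the *other* player indifferent.
Column indifferent between Aggressive and Moderate: p·0 + (1−p)·9 = p·8 + (1−p)·4 ⟹ 9 + (-9)p = 4 + 4p ⟹ p = 5/13.
Row indifferent between Aggressive and Moderate: q·2 + (1−q)·2 = q·0 + (1−q)·8 ⟹ 2 + 0q = 8 + (-8)q ⟹ q = 3/4.

p = 5/13, q = 3/4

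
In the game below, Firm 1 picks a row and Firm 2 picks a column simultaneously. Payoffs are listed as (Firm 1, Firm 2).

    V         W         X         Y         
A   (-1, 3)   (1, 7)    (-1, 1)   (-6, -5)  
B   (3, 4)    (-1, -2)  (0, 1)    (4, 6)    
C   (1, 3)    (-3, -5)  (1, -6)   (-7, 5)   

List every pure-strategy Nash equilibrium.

(A, W) and (B, Y)

Find each player's best response to every opponent strategy; NE are the intersections.
Firm 1's best responses — vs V: B (payoff 3); vs W: A (payoff 1); vs X: C (payoff 1); vs Y: B (payoff 4).
Firm 2's best responses — vs A: W (payoff 7); vs B: Y (payoff 6); vs C: Y (payoff 5).
Mutual best responses occur at (A, W) and (B, Y); at each, neither player gains by switching.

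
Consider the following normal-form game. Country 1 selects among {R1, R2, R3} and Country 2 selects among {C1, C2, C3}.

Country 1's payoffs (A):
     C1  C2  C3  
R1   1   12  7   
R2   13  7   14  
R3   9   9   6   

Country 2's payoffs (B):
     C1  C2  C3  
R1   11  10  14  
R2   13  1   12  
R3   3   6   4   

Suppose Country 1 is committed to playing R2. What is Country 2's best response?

With Country 1 fixed at R2, Country 2's payoffs are: C1 → 13, C2 → 1, C3 → 12.
The maximum is 13, achieved by C1.

C1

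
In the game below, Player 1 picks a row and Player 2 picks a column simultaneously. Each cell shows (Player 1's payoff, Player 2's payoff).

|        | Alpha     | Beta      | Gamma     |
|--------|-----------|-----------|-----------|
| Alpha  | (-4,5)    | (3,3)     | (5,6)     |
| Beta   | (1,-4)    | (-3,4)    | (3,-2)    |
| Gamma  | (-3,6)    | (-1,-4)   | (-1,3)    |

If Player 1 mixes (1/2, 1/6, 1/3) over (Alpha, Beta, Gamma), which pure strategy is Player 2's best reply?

Alpha

Compute Player 2's expected payoff from each pure strategy against the given mix.
Alpha: (1/2)·5 + (1/6)·(-4) + (1/3)·6 = 23/6
Beta: (1/2)·3 + (1/6)·4 + (1/3)·(-4) = 5/6
Gamma: (1/2)·6 + (1/6)·(-2) + (1/3)·3 = 11/3
Highest expected payoff is 23/6, from Alpha.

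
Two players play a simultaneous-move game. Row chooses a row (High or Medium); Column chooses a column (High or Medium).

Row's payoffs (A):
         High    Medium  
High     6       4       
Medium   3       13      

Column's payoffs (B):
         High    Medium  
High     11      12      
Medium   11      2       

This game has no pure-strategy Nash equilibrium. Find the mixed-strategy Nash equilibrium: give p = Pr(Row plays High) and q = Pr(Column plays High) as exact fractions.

p = 9/10, q = 3/4

Each player's mixing probability is pinned down by making the *other* player indifferent.
Column indifferent between High and Medium: p·11 + (1−p)·11 = p·12 + (1−p)·2 ⟹ 11 + 0p = 2 + 10p ⟹ p = 9/10.
Row indifferent between High and Medium: q·6 + (1−q)·4 = q·3 + (1−q)·13 ⟹ 4 + 2q = 13 + (-10)q ⟹ q = 3/4.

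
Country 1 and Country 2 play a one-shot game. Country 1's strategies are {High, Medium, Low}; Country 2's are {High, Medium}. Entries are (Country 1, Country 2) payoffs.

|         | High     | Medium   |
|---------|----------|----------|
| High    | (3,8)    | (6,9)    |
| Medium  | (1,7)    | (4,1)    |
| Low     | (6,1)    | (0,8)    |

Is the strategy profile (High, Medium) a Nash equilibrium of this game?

Holding Country 2 at Medium: Country 1 gets 6 from High, versus 4 from Medium, 0 from Low. No profitable deviation for Country 1.
Holding Country 1 at High: Country 2 gets 9 from Medium, versus 8 from High. No profitable deviation for Country 2 either.

Yes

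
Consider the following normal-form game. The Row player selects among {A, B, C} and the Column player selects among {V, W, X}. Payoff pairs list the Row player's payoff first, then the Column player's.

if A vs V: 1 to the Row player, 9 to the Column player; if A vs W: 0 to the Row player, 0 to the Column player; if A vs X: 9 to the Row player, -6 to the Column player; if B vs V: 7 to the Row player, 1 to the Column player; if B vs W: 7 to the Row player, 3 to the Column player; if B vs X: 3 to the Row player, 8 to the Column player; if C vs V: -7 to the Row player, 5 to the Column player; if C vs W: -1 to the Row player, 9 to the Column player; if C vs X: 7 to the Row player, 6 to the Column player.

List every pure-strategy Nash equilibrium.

A profile is a Nash equilibrium when each player is best-responding to the other.
The Row player's best responses — vs V: B (payoff 7); vs W: B (payoff 7); vs X: A (payoff 9).
The Column player's best responses — vs A: V (payoff 9); vs B: X (payoff 8); vs C: W (payoff 9).
No cell has both players best-responding. For instance, the Row player's best reply to W is B, but against B the Column player prefers X over W.

None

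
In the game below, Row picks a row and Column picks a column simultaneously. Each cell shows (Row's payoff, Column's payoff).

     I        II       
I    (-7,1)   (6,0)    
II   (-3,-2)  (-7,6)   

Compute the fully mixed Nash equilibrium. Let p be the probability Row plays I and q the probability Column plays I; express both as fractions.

p = 8/9, q = 13/17

Each player's mixing probability is pinned down by making the *other* player indifferent.
Column indifferent between I and II: p·1 + (1−p)·(-2) = p·0 + (1−p)·6 ⟹ (-2) + 3p = 6 + (-6)p ⟹ p = 8/9.
Row indifferent between I and II: q·(-7) + (1−q)·6 = q·(-3) + (1−q)·(-7) ⟹ 6 + (-13)q = (-7) + 4q ⟹ q = 13/17.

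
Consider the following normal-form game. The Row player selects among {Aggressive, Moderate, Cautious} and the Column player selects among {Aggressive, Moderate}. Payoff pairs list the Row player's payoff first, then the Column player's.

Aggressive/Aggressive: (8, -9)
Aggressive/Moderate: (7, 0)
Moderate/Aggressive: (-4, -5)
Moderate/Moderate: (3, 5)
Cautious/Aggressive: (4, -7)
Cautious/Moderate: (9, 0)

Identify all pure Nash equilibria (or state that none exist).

Find each player's best response to every opponent strategy; NE are the intersections.
The Row player's best responses — vs Aggressive: Aggressive (payoff 8); vs Moderate: Cautious (payoff 9).
The Column player's best responses — vs Aggressive: Moderate (payoff 0); vs Moderate: Moderate (payoff 5); vs Cautious: Moderate (payoff 0).
The only mutual best response is (Cautious, Moderate); neither player gains by switching there.

(Cautious, Moderate)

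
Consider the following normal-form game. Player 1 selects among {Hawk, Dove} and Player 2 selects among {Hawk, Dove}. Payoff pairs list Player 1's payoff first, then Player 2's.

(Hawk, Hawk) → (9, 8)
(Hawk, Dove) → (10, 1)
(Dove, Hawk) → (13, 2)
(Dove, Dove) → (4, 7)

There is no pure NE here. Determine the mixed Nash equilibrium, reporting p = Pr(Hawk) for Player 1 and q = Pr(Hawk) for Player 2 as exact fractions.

p = 5/12, q = 3/5

Each player's mixing probability is pinned down by making the *other* player indifferent.
Player 2 indifferent between Hawk and Dove: p·8 + (1−p)·2 = p·1 + (1−p)·7 ⟹ 2 + 6p = 7 + (-6)p ⟹ p = 5/12.
Player 1 indifferent between Hawk and Dove: q·9 + (1−q)·10 = q·13 + (1−q)·4 ⟹ 10 + (-1)q = 4 + 9q ⟹ q = 3/5.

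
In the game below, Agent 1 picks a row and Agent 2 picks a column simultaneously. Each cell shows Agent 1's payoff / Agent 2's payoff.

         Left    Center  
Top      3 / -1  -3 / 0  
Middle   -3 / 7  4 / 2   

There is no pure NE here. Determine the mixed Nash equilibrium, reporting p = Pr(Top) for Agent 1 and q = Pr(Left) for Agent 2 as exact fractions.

p = 5/6, q = 7/13

Each player's mixing probability is pinned down by making the *other* player indifferent.
Agent 2 indifferent between Left and Center: p·(-1) + (1−p)·7 = p·0 + (1−p)·2 ⟹ 7 + (-8)p = 2 + (-2)p ⟹ p = 5/6.
Agent 1 indifferent between Top and Middle: q·3 + (1−q)·(-3) = q·(-3) + (1−q)·4 ⟹ (-3) + 6q = 4 + (-7)q ⟹ q = 7/13.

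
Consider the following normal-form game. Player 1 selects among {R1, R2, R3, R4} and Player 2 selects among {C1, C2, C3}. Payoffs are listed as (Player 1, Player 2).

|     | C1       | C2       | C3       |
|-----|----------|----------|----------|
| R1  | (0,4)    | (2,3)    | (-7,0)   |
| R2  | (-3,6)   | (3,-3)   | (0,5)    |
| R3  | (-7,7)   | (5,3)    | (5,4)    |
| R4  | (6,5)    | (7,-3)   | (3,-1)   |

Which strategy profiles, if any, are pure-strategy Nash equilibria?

(R4, C1)

Check mutual best responses: a cell is a NE iff neither player can gain by unilaterally deviating.
Player 1's best responses — vs C1: R4 (payoff 6); vs C2: R4 (payoff 7); vs C3: R3 (payoff 5).
Player 2's best responses — vs R1: C1 (payoff 4); vs R2: C1 (payoff 6); vs R3: C1 (payoff 7); vs R4: C1 (payoff 5).
The only mutual best response is (R4, C1); neither player gains by switching there.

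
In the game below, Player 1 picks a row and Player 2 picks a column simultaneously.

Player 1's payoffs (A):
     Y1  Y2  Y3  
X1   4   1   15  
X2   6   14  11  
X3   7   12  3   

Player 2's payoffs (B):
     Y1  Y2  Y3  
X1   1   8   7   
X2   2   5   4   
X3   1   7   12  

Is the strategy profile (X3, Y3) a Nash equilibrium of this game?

No

Holding Player 2 at Y3: Player 1 gets 3 from X3 but could get 15 by switching to X1. Player 1 has a profitable deviation.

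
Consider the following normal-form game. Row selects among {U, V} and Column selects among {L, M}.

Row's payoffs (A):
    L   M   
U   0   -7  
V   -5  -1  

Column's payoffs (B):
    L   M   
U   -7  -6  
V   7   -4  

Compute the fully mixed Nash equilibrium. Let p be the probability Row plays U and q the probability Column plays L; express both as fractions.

In a mixed NE each player is indifferent between their pure strategies, so the opponent's mix sets the indifference.
Column indifferent between L and M: p·(-7) + (1−p)·7 = p·(-6) + (1−p)·(-4) ⟹ 7 + (-14)p = (-4) + (-2)p ⟹ p = 11/12.
Row indifferent between U and V: q·0 + (1−q)·(-7) = q·(-5) + (1−q)·(-1) ⟹ (-7) + 7q = (-1) + (-4)q ⟹ q = 6/11.

p = 11/12, q = 6/11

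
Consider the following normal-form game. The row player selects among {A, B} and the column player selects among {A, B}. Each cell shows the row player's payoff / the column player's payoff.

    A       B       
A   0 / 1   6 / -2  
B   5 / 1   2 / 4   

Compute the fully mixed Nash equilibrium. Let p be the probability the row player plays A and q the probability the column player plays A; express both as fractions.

p = 1/2, q = 4/9

In a mixed NE each player is indifferent between their pure strategies, so the opponent's mix sets the indifference.
The column player indifferent between A and B: p·1 + (1−p)·1 = p·(-2) + (1−p)·4 ⟹ 1 + 0p = 4 + (-6)p ⟹ p = 1/2.
The row player indifferent between A and B: q·0 + (1−q)·6 = q·5 + (1−q)·2 ⟹ 6 + (-6)q = 2 + 3q ⟹ q = 4/9.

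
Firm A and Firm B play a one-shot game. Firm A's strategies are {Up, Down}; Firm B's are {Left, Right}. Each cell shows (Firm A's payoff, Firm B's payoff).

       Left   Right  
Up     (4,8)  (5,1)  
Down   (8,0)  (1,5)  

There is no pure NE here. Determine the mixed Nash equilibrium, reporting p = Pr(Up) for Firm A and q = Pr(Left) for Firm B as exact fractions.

p = 5/12, q = 1/2

Each player's mixing probability is pinned down by making the *other* player indifferent.
Firm B indifferent between Left and Right: p·8 + (1−p)·0 = p·1 + (1−p)·5 ⟹ 0 + 8p = 5 + (-4)p ⟹ p = 5/12.
Firm A indifferent between Up and Down: q·4 + (1−q)·5 = q·8 + (1−q)·1 ⟹ 5 + (-1)q = 1 + 7q ⟹ q = 1/2.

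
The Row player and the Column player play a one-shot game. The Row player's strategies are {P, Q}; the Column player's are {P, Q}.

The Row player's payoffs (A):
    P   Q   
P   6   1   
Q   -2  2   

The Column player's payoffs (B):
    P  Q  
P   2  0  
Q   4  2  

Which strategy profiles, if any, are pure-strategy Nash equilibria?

(P, P)

A profile is a Nash equilibrium when each player is best-responding to the other.
The Row player's best responses — vs P: P (payoff 6); vs Q: Q (payoff 2).
The Column player's best responses — vs P: P (payoff 2); vs Q: P (payoff 4).
The only mutual best response is (P, P); neither player gains by switching there.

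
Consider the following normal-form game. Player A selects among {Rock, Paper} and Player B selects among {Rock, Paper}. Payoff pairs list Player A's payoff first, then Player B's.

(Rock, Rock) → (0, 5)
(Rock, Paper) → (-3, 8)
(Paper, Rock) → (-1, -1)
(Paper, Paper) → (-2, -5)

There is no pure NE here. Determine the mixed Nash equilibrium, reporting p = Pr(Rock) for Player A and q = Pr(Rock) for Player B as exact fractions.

In a mixed NE each player is indifferent between their pure strategies, so the opponent's mix sets the indifference.
Player B indifferent between Rock and Paper: p·5 + (1−p)·(-1) = p·8 + (1−p)·(-5) ⟹ (-1) + 6p = (-5) + 13p ⟹ p = 4/7.
Player A indifferent between Rock and Paper: q·0 + (1−q)·(-3) = q·(-1) + (1−q)·(-2) ⟹ (-3) + 3q = (-2) + 1q ⟹ q = 1/2.

p = 4/7, q = 1/2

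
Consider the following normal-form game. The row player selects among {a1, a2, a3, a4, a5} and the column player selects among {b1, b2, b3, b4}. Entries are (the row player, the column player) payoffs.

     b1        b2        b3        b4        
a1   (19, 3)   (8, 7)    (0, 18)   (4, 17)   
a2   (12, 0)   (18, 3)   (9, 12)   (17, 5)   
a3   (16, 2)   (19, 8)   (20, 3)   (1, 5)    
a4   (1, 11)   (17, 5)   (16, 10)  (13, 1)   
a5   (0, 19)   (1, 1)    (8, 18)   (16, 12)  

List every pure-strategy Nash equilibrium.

(a3, b2)

Check mutual best responses: a cell is a NE iff neither player can gain by unilaterally deviating.
The row player's best responses — vs b1: a1 (payoff 19); vs b2: a3 (payoff 19); vs b3: a3 (payoff 20); vs b4: a2 (payoff 17).
The column player's best responses — vs a1: b3 (payoff 18); vs a2: b3 (payoff 12); vs a3: b2 (payoff 8); vs a4: b1 (payoff 11); vs a5: b1 (payoff 19).
The only mutual best response is (a3, b2); neither player gains by switching there.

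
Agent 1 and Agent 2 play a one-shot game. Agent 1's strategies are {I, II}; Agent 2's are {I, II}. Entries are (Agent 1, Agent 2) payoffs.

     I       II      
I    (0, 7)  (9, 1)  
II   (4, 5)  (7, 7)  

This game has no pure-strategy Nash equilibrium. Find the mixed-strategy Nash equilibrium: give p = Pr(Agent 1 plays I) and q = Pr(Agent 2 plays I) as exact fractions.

p = 1/4, q = 1/3

Each player's mixing probability is pinned down by making the *other* player indifferent.
Agent 2 indifferent between I and II: p·7 + (1−p)·5 = p·1 + (1−p)·7 ⟹ 5 + 2p = 7 + (-6)p ⟹ p = 1/4.
Agent 1 indifferent between I and II: q·0 + (1−q)·9 = q·4 + (1−q)·7 ⟹ 9 + (-9)q = 7 + (-3)q ⟹ q = 1/3.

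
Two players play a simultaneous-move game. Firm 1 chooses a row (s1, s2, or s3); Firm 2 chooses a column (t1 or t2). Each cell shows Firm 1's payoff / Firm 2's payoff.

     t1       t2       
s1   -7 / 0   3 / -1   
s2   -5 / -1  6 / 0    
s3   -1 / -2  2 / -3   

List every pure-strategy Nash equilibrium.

Find each player's best response to every opponent strategy; NE are the intersections.
Firm 1's best responses — vs t1: s3 (payoff -1); vs t2: s2 (payoff 6).
Firm 2's best responses — vs s1: t1 (payoff 0); vs s2: t2 (payoff 0); vs s3: t1 (payoff -2).
Mutual best responses occur at (s2, t2) and (s3, t1); at each, neither player gains by switching.

(s2, t2) and (s3, t1)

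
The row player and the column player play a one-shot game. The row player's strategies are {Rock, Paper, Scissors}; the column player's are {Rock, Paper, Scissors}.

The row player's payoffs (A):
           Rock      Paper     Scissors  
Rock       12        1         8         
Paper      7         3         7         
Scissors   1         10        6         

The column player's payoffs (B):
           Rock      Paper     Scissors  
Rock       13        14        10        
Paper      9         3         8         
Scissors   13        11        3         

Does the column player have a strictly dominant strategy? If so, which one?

A strategy is strictly dominant if it gives the column player a strictly higher payoff than every other strategy, against every choice by the opponent.
Rock is not dominant: against Rock, Paper gives 14 > 13.
Paper is not dominant: against Paper, Rock gives 9 > 3.
Scissors is not dominant: against Rock, Rock gives 13 > 10.
No single strategy is best against every opponent action.

None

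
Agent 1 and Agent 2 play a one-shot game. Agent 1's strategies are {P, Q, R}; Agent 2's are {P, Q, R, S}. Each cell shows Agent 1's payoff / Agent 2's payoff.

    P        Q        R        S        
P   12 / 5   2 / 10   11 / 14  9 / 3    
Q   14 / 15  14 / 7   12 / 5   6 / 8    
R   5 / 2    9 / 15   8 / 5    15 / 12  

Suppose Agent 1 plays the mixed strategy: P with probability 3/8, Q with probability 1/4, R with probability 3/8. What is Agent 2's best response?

Agent 2's best reply maximizes expected payoff against the mix.
P: (3/8)·5 + (1/4)·15 + (3/8)·2 = 51/8
Q: (3/8)·10 + (1/4)·7 + (3/8)·15 = 89/8
R: (3/8)·14 + (1/4)·5 + (3/8)·5 = 67/8
S: (3/8)·3 + (1/4)·8 + (3/8)·12 = 61/8
Highest expected payoff is 89/8, from Q.

Q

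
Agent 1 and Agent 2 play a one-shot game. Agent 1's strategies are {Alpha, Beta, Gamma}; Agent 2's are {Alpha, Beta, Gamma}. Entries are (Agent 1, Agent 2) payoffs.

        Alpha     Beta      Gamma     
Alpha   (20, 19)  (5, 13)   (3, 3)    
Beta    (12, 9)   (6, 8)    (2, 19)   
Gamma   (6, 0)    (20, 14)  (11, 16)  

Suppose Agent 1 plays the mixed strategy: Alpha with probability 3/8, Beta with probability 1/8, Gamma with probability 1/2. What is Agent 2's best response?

Beta

Agent 2's best reply maximizes expected payoff against the mix.
Alpha: (3/8)·19 + (1/8)·9 + (1/2)·0 = 33/4
Beta: (3/8)·13 + (1/8)·8 + (1/2)·14 = 103/8
Gamma: (3/8)·3 + (1/8)·19 + (1/2)·16 = 23/2
Highest expected payoff is 103/8, from Beta.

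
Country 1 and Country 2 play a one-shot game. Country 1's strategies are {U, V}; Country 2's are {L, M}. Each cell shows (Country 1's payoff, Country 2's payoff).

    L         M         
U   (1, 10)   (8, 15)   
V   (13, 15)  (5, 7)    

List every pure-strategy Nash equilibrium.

Find each player's best response to every opponent strategy; NE are the intersections.
Country 1's best responses — vs L: V (payoff 13); vs M: U (payoff 8).
Country 2's best responses — vs U: M (payoff 15); vs V: L (payoff 15).
Mutual best responses occur at (U, M) and (V, L); at each, neither player gains by switching.

(U, M) and (V, L)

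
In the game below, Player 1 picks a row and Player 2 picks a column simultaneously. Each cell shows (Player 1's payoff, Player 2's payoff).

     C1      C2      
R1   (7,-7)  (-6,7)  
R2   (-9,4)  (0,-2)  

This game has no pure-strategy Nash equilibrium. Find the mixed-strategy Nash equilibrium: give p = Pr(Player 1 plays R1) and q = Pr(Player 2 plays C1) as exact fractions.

p = 3/10, q = 3/11

Each player's mixing probability is pinned down by making the *other* player indifferent.
Player 2 indifferent between C1 and C2: p·(-7) + (1−p)·4 = p·7 + (1−p)·(-2) ⟹ 4 + (-11)p = (-2) + 9p ⟹ p = 3/10.
Player 1 indifferent between R1 and R2: q·7 + (1−q)·(-6) = q·(-9) + (1−q)·0 ⟹ (-6) + 13q = 0 + (-9)q ⟹ q = 3/11.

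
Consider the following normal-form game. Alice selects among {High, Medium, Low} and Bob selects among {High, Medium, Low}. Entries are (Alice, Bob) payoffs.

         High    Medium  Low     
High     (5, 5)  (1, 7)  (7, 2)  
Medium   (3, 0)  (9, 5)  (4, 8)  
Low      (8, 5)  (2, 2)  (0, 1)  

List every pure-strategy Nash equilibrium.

Check mutual best responses: a cell is a NE iff neither player can gain by unilaterally deviating.
Alice's best responses — vs High: Low (payoff 8); vs Medium: Medium (payoff 9); vs Low: High (payoff 7).
Bob's best responses — vs High: Medium (payoff 7); vs Medium: Low (payoff 8); vs Low: High (payoff 5).
The only mutual best response is (Low, High); neither player gains by switching there.

(Low, High)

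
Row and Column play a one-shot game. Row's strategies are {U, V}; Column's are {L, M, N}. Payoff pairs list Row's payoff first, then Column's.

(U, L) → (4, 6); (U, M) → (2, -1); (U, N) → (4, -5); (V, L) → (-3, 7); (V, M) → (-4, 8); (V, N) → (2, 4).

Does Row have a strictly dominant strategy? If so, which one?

U

A strategy is strictly dominant if it gives Row a strictly higher payoff than every other strategy, against every choice by the opponent.
U strictly dominates: vs L: 4 > -3; vs M: 2 > -4; vs N: 4 > 2.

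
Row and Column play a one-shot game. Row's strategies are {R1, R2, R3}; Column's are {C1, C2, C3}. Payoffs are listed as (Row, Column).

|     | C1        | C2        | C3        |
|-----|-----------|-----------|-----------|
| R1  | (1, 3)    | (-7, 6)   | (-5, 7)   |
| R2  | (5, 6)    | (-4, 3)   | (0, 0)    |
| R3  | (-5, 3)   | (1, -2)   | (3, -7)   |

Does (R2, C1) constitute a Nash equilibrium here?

Holding Column at C1: Row gets 5 from R2, versus 1 from R1, -5 from R3. No profitable deviation for Row.
Holding Row at R2: Column gets 6 from C1, versus 3 from C2, 0 from C3. No profitable deviation for Column either.

Yes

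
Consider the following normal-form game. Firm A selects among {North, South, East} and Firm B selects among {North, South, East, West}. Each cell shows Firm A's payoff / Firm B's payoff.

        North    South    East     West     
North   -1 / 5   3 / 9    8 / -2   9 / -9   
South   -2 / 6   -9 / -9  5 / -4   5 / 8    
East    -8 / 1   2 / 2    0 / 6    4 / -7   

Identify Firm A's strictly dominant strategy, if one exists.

North

A strategy is strictly dominant if it gives Firm A a strictly higher payoff than every other strategy, against every choice by the opponent.
North strictly dominates: vs North: -1 > each of {-2, -8}; vs South: 3 > each of {-9, 2}; vs East: 8 > each of {5, 0}; vs West: 9 > each of {5, 4}.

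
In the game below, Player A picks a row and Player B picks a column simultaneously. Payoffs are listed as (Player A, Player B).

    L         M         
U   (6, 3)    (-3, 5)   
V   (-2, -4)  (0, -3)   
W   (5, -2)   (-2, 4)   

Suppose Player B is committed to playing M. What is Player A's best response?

V

With Player B fixed at M, Player A's payoffs are: U → -3, V → 0, W → -2.
The maximum is 0, achieved by V.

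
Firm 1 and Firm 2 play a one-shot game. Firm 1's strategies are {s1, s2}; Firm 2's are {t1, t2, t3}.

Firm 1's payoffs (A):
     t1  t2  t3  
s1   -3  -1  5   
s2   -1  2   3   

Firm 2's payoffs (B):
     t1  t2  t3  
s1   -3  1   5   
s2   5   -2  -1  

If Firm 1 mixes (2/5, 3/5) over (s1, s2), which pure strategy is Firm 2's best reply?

Firm 2's best reply maximizes expected payoff against the mix.
t1: (2/5)·(-3) + (3/5)·5 = 9/5
t2: (2/5)·1 + (3/5)·(-2) = -4/5
t3: (2/5)·5 + (3/5)·(-1) = 7/5
Highest expected payoff is 9/5, from t1.

t1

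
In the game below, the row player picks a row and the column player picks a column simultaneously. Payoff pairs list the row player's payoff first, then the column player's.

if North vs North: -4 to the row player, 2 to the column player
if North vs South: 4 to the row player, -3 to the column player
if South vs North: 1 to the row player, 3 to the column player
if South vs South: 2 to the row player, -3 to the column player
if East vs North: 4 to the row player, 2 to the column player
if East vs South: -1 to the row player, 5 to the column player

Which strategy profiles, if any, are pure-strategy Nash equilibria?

There is no pure-strategy Nash equilibrium

A profile is a Nash equilibrium when each player is best-responding to the other.
The row player's best responses — vs North: East (payoff 4); vs South: North (payoff 4).
The column player's best responses — vs North: North (payoff 2); vs South: North (payoff 3); vs East: South (payoff 5).
No cell has both players best-responding. For instance, the row player's best reply to North is East, but against East the column player prefers South over North.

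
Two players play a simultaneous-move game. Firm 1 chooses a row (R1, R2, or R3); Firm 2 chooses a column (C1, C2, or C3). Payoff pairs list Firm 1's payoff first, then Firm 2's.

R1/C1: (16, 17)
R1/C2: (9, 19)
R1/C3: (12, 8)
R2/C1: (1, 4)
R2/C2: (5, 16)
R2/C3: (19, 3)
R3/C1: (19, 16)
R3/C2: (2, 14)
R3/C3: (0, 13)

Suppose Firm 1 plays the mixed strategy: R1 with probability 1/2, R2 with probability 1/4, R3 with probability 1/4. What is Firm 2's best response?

Firm 2's best reply maximizes expected payoff against the mix.
C1: (1/2)·17 + (1/4)·4 + (1/4)·16 = 27/2
C2: (1/2)·19 + (1/4)·16 + (1/4)·14 = 17
C3: (1/2)·8 + (1/4)·3 + (1/4)·13 = 8
Highest expected payoff is 17, from C2.

C2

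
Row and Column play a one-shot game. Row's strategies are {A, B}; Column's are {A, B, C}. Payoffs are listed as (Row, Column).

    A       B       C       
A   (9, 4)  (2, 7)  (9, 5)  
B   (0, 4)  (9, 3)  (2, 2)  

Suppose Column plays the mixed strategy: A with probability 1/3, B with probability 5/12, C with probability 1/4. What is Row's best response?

A

Row's best reply maximizes expected payoff against the mix.
A: (1/3)·9 + (5/12)·2 + (1/4)·9 = 73/12
B: (1/3)·0 + (5/12)·9 + (1/4)·2 = 17/4
Highest expected payoff is 73/12, from A.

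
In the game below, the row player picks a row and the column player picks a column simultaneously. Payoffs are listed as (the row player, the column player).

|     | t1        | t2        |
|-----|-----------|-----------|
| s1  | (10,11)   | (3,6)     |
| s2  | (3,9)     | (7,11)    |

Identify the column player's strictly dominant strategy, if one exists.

None

A strategy is strictly dominant if it gives the column player a strictly higher payoff than every other strategy, against every choice by the opponent.
t1 is not dominant: against s2, t2 gives 11 > 9.
t2 is not dominant: against s1, t1 gives 11 > 6.
No single strategy is best against every opponent action.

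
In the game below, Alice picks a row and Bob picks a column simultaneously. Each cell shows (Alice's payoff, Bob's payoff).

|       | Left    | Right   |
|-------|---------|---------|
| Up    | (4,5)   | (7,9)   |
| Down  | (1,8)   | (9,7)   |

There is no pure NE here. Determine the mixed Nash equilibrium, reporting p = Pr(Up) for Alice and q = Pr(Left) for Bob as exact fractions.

p = 1/5, q = 2/5

Each player's mixing probability is pinned down by making the *other* player indifferent.
Bob indifferent between Left and Right: p·5 + (1−p)·8 = p·9 + (1−p)·7 ⟹ 8 + (-3)p = 7 + 2p ⟹ p = 1/5.
Alice indifferent between Up and Down: q·4 + (1−q)·7 = q·1 + (1−q)·9 ⟹ 7 + (-3)q = 9 + (-8)q ⟹ q = 2/5.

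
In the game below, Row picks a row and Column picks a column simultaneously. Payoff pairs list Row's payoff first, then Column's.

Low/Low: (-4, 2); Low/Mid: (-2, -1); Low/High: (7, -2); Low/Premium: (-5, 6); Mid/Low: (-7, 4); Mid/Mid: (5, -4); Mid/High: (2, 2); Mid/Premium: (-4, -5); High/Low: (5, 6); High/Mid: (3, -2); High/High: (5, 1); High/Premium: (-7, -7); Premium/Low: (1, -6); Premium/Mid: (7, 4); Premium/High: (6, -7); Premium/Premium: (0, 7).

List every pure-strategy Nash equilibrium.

(High, Low) and (Premium, Premium)

Find each player's best response to every opponent strategy; NE are the intersections.
Row's best responses — vs Low: High (payoff 5); vs Mid: Premium (payoff 7); vs High: Low (payoff 7); vs Premium: Premium (payoff 0).
Column's best responses — vs Low: Premium (payoff 6); vs Mid: Low (payoff 4); vs High: Low (payoff 6); vs Premium: Premium (payoff 7).
Mutual best responses occur at (High, Low) and (Premium, Premium); at each, neither player gains by switching.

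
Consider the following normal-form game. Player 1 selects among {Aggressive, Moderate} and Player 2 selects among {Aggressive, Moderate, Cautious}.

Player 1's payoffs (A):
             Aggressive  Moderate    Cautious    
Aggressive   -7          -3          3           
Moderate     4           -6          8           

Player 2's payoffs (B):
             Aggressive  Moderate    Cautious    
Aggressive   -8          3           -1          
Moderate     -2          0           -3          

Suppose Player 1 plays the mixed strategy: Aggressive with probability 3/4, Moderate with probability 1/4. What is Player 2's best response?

Player 2's best reply maximizes expected payoff against the mix.
Aggressive: (3/4)·(-8) + (1/4)·(-2) = -13/2
Moderate: (3/4)·3 + (1/4)·0 = 9/4
Cautious: (3/4)·(-1) + (1/4)·(-3) = -3/2
Highest expected payoff is 9/4, from Moderate.

Moderate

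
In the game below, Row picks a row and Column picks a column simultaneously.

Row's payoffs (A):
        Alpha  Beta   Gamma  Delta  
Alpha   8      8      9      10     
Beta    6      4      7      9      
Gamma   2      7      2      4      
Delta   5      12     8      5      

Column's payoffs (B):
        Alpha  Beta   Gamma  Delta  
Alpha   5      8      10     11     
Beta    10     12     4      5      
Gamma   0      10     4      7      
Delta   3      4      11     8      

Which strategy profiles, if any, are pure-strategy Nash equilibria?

(Alpha, Delta)

Find each player's best response to every opponent strategy; NE are the intersections.
Row's best responses — vs Alpha: Alpha (payoff 8); vs Beta: Delta (payoff 12); vs Gamma: Alpha (payoff 9); vs Delta: Alpha (payoff 10).
Column's best responses — vs Alpha: Delta (payoff 11); vs Beta: Beta (payoff 12); vs Gamma: Beta (payoff 10); vs Delta: Gamma (payoff 11).
The only mutual best response is (Alpha, Delta); neither player gains by switching there.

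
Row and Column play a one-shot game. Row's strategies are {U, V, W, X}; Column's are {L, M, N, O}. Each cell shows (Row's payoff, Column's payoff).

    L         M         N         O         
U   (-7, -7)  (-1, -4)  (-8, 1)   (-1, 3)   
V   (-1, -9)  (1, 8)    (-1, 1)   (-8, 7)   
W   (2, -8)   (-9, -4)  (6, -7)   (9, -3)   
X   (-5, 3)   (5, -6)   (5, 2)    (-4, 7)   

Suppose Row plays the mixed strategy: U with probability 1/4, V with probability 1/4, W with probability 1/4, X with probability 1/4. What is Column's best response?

Column's best reply maximizes expected payoff against the mix.
L: (1/4)·(-7) + (1/4)·(-9) + (1/4)·(-8) + (1/4)·3 = -21/4
M: (1/4)·(-4) + (1/4)·8 + (1/4)·(-4) + (1/4)·(-6) = -3/2
N: (1/4)·1 + (1/4)·1 + (1/4)·(-7) + (1/4)·2 = -3/4
O: (1/4)·3 + (1/4)·7 + (1/4)·(-3) + (1/4)·7 = 7/2
Highest expected payoff is 7/2, from O.

O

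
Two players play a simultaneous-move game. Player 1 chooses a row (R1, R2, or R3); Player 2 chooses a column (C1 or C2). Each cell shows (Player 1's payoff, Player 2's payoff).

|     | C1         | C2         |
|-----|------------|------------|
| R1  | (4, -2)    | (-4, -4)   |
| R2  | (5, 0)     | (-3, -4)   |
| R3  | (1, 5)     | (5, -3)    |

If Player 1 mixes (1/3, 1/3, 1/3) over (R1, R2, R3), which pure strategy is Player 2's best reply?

C1

Player 2's best reply maximizes expected payoff against the mix.
C1: (1/3)·(-2) + (1/3)·0 + (1/3)·5 = 1
C2: (1/3)·(-4) + (1/3)·(-4) + (1/3)·(-3) = -11/3
Highest expected payoff is 1, from C1.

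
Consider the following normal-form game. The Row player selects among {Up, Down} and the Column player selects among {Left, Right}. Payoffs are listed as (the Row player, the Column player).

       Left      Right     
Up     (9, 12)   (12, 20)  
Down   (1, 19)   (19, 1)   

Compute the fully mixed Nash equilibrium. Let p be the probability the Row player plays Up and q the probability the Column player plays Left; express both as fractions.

Each player's mixing probability is pinned down by making the *other* player indifferent.
The Column player indifferent between Left and Right: p·12 + (1−p)·19 = p·20 + (1−p)·1 ⟹ 19 + (-7)p = 1 + 19p ⟹ p = 9/13.
The Row player indifferent between Up and Down: q·9 + (1−q)·12 = q·1 + (1−q)·19 ⟹ 12 + (-3)q = 19 + (-18)q ⟹ q = 7/15.

p = 9/13, q = 7/15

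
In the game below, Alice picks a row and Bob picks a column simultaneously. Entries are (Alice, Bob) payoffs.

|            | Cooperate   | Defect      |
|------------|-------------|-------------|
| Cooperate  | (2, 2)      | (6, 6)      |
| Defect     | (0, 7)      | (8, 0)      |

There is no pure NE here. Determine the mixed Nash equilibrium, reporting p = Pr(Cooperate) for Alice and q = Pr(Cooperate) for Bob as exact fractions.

In a mixed NE each player is indifferent between their pure strategies, so the opponent's mix sets the indifference.
Bob indifferent between Cooperate and Defect: p·2 + (1−p)·7 = p·6 + (1−p)·0 ⟹ 7 + (-5)p = 0 + 6p ⟹ p = 7/11.
Alice indifferent between Cooperate and Defect: q·2 + (1−q)·6 = q·0 + (1−q)·8 ⟹ 6 + (-4)q = 8 + (-8)q ⟹ q = 1/2.

p = 7/11, q = 1/2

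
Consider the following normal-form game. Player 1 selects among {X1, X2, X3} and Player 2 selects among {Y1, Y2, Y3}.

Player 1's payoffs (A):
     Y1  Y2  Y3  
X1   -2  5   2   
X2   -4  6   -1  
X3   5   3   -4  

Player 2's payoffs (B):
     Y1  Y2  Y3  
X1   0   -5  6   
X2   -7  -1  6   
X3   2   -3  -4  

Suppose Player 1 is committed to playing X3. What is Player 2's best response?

Y1

With Player 1 fixed at X3, Player 2's payoffs are: Y1 → 2, Y2 → -3, Y3 → -4.
The maximum is 2, achieved by Y1.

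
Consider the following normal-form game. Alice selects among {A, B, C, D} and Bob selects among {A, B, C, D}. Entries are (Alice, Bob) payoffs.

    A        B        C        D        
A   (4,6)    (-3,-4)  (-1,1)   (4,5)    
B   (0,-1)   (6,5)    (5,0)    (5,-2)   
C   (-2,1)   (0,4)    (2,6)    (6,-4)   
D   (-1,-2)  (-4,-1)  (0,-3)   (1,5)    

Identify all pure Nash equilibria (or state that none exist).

(A, A) and (B, B)

Find each player's best response to every opponent strategy; NE are the intersections.
Alice's best responses — vs A: A (payoff 4); vs B: B (payoff 6); vs C: B (payoff 5); vs D: C (payoff 6).
Bob's best responses — vs A: A (payoff 6); vs B: B (payoff 5); vs C: C (payoff 6); vs D: D (payoff 5).
Mutual best responses occur at (A, A) and (B, B); at each, neither player gains by switching.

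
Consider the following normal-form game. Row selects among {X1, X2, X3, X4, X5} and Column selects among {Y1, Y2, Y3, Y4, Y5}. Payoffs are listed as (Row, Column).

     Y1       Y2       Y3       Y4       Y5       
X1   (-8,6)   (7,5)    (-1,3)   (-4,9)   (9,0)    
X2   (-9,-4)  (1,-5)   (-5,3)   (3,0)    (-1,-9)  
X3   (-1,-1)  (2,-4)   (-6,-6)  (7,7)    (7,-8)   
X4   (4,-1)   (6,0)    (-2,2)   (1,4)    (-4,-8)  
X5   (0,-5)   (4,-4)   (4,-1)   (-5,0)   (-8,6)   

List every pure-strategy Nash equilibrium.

(X3, Y4)

Find each player's best response to every opponent strategy; NE are the intersections.
Row's best responses — vs Y1: X4 (payoff 4); vs Y2: X1 (payoff 7); vs Y3: X5 (payoff 4); vs Y4: X3 (payoff 7); vs Y5: X1 (payoff 9).
Column's best responses — vs X1: Y4 (payoff 9); vs X2: Y3 (payoff 3); vs X3: Y4 (payoff 7); vs X4: Y4 (payoff 4); vs X5: Y5 (payoff 6).
The only mutual best response is (X3, Y4); neither player gains by switching there.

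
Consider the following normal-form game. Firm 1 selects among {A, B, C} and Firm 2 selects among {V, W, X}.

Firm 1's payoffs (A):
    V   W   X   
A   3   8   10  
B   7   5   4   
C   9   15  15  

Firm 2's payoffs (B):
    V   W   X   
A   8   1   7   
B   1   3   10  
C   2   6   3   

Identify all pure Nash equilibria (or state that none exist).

(C, W)

Find each player's best response to every opponent strategy; NE are the intersections.
Firm 1's best responses — vs V: C (payoff 9); vs W: C (payoff 15); vs X: C (payoff 15).
Firm 2's best responses — vs A: V (payoff 8); vs B: X (payoff 10); vs C: W (payoff 6).
The only mutual best response is (C, W); neither player gains by switching there.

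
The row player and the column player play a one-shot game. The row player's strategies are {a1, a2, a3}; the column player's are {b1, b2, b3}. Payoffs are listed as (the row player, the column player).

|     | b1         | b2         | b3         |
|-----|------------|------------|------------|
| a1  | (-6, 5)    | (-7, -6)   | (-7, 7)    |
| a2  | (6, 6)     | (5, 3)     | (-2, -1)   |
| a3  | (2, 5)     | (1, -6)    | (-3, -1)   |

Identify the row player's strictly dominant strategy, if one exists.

a2

A strategy is strictly dominant if it gives the row player a strictly higher payoff than every other strategy, against every choice by the opponent.
a2 strictly dominates: vs b1: 6 > each of {-6, 2}; vs b2: 5 > each of {-7, 1}; vs b3: -2 > each of {-7, -3}.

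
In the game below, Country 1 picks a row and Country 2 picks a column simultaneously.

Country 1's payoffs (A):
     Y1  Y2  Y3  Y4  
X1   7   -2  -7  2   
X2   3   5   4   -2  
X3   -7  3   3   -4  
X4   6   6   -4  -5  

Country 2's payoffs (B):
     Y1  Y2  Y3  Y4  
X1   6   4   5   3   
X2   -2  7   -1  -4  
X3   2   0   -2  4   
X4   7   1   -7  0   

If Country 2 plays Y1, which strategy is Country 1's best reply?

With Country 2 fixed at Y1, Country 1's payoffs are: X1 → 7, X2 → 3, X3 → -7, X4 → 6.
The maximum is 7, achieved by X1.

X1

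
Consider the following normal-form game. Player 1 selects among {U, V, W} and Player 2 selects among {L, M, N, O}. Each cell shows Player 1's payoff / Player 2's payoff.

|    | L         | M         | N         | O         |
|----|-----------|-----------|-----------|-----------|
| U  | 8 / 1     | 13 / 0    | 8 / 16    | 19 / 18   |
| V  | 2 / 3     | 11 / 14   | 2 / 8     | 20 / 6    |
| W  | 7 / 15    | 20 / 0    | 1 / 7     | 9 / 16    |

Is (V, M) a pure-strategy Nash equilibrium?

Holding Player 2 at M: Player 1 gets 11 from V but could get 20 by switching to W. Player 1 has a profitable deviation.

No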